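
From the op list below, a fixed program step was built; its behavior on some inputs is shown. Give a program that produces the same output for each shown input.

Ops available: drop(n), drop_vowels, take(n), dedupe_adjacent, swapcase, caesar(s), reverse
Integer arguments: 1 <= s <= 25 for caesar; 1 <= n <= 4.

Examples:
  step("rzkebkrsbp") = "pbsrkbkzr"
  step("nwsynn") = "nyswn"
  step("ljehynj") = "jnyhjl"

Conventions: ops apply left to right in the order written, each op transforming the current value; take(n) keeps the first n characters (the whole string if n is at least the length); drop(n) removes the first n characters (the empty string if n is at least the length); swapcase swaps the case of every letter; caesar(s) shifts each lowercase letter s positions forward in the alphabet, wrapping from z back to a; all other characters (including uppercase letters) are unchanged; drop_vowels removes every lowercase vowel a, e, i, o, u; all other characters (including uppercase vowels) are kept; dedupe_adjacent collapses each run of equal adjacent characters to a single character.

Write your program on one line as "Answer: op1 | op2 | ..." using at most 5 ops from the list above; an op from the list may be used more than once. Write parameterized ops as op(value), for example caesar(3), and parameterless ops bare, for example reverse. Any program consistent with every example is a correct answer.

reverse | dedupe_adjacent | reverse | drop_vowels | reverse

Check, running the answer program on each example:
  "rzkebkrsbp" -> "pbsrkbekzr" -> "pbsrkbekzr" -> "rzkebkrsbp" -> "rzkbkrsbp" -> "pbsrkbkzr"
  "nwsynn" -> "nnyswn" -> "nyswn" -> "nwsyn" -> "nwsyn" -> "nyswn"
  "ljehynj" -> "jnyhejl" -> "jnyhejl" -> "ljehynj" -> "ljhynj" -> "jnyhjl"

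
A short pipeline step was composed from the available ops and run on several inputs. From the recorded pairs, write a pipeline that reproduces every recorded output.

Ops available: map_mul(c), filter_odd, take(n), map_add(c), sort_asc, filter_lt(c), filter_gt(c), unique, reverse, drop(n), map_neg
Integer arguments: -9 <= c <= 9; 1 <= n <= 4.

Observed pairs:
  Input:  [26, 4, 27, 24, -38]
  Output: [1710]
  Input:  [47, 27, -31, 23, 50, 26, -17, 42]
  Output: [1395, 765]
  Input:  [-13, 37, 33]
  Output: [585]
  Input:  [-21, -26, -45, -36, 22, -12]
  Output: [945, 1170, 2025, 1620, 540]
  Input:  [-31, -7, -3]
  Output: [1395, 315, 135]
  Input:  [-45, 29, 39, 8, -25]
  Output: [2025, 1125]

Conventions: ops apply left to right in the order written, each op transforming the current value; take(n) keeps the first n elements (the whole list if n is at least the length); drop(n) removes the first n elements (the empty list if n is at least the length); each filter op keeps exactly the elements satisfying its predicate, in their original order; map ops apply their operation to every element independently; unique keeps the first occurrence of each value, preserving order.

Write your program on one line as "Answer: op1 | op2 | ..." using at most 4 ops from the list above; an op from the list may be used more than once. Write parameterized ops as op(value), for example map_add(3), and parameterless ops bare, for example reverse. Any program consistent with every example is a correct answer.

map_mul(9) | map_neg | filter_gt(8) | map_mul(5)

Check, running the answer program on each example:
  [26, 4, 27, 24, -38] -> [234, 36, 243, 216, -342] -> [-234, -36, -243, -216, 342] -> [342] -> [1710]
  [47, 27, -31, 23, 50, 26, -17, 42] -> [423, 243, -279, 207, 450, 234, -153, 378] -> [-423, -243, 279, -207, -450, -234, 153, -378] -> [279, 153] -> [1395, 765]
  [-13, 37, 33] -> [-117, 333, 297] -> [117, -333, -297] -> [117] -> [585]
  [-21, -26, -45, -36, 22, -12] -> [-189, -234, -405, -324, 198, -108] -> [189, 234, 405, 324, -198, 108] -> [189, 234, 405, 324, 108] -> [945, 1170, 2025, 1620, 540]
  [-31, -7, -3] -> [-279, -63, -27] -> [279, 63, 27] -> [279, 63, 27] -> [1395, 315, 135]
  [-45, 29, 39, 8, -25] -> [-405, 261, 351, 72, -225] -> [405, -261, -351, -72, 225] -> [405, 225] -> [2025, 1125]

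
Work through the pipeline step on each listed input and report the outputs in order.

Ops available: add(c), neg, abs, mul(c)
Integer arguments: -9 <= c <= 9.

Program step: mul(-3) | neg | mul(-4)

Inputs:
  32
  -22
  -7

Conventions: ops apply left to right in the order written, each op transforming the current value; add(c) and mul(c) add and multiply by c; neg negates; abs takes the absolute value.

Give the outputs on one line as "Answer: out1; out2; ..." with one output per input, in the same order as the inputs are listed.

Execution, op by op:
  32 -> -96 -> 96 -> -384
  -22 -> 66 -> -66 -> 264
  -7 -> 21 -> -21 -> 84

-384; 264; 84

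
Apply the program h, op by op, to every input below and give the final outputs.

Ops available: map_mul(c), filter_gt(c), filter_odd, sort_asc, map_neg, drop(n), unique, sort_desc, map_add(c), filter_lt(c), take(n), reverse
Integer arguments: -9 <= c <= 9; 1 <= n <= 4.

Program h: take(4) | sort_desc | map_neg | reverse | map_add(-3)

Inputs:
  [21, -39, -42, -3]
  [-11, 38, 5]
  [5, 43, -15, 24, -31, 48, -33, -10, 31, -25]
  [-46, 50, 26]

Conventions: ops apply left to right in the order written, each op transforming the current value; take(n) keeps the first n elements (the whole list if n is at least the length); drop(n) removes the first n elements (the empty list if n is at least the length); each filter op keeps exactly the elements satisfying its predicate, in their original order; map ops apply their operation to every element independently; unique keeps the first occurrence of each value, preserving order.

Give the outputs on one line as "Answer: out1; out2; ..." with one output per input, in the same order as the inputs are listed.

Execution, op by op:
  [21, -39, -42, -3] -> [21, -39, -42, -3] -> [21, -3, -39, -42] -> [-21, 3, 39, 42] -> [42, 39, 3, -21] -> [39, 36, 0, -24]
  [-11, 38, 5] -> [-11, 38, 5] -> [38, 5, -11] -> [-38, -5, 11] -> [11, -5, -38] -> [8, -8, -41]
  [5, 43, -15, 24, -31, 48, -33, -10, 31, -25] -> [5, 43, -15, 24] -> [43, 24, 5, -15] -> [-43, -24, -5, 15] -> [15, -5, -24, -43] -> [12, -8, -27, -46]
  [-46, 50, 26] -> [-46, 50, 26] -> [50, 26, -46] -> [-50, -26, 46] -> [46, -26, -50] -> [43, -29, -53]

[39, 36, 0, -24]; [8, -8, -41]; [12, -8, -27, -46]; [43, -29, -53]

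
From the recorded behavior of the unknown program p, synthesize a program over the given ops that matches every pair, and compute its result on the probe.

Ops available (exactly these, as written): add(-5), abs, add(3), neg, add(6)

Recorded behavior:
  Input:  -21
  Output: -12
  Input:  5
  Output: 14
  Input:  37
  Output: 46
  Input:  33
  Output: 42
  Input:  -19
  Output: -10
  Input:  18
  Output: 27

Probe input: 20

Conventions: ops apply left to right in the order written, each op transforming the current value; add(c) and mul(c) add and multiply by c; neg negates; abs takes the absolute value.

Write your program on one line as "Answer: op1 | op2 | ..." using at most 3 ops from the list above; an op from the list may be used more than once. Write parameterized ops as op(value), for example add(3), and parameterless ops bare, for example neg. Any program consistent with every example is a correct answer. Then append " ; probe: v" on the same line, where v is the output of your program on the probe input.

add(3) | add(6) ; probe: 29

Check, running the answer program on each example:
  -21 -> -18 -> -12
  5 -> 8 -> 14
  37 -> 40 -> 46
  33 -> 36 -> 42
  -19 -> -16 -> -10
  18 -> 21 -> 27
  probe: 20 -> 23 -> 29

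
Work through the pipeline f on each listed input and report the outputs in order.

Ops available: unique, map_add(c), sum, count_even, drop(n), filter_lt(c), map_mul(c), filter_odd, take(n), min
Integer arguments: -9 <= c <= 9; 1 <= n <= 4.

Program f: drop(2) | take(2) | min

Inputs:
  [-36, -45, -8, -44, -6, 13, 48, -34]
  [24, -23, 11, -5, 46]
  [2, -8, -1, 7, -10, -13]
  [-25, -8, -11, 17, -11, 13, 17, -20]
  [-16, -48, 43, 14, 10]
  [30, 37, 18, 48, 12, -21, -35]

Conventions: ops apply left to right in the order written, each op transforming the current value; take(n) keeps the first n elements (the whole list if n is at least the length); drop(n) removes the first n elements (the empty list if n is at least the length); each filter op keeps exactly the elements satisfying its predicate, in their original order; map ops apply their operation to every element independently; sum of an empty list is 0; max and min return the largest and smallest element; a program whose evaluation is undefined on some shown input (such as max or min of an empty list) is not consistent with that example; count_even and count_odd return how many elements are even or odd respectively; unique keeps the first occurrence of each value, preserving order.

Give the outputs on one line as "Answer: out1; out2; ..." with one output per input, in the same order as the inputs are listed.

Execution, op by op:
  [-36, -45, -8, -44, -6, 13, 48, -34] -> [-8, -44, -6, 13, 48, -34] -> [-8, -44] -> -44
  [24, -23, 11, -5, 46] -> [11, -5, 46] -> [11, -5] -> -5
  [2, -8, -1, 7, -10, -13] -> [-1, 7, -10, -13] -> [-1, 7] -> -1
  [-25, -8, -11, 17, -11, 13, 17, -20] -> [-11, 17, -11, 13, 17, -20] -> [-11, 17] -> -11
  [-16, -48, 43, 14, 10] -> [43, 14, 10] -> [43, 14] -> 14
  [30, 37, 18, 48, 12, -21, -35] -> [18, 48, 12, -21, -35] -> [18, 48] -> 18

-44; -5; -1; -11; 14; 18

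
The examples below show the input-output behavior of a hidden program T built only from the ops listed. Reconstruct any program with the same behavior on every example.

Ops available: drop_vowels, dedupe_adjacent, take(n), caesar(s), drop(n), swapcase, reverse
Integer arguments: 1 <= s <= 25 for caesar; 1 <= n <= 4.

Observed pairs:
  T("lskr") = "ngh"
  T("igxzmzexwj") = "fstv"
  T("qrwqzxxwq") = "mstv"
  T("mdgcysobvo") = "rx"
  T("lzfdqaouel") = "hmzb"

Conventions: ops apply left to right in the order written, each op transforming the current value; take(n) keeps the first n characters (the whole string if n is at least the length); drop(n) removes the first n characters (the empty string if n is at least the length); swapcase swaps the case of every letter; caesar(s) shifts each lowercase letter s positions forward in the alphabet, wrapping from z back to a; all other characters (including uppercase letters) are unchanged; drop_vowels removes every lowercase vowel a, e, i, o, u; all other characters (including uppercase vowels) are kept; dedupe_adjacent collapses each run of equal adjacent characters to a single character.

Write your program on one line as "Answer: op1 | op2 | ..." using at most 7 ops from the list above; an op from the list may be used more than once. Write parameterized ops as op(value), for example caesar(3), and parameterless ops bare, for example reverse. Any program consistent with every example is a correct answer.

drop_vowels | reverse | dedupe_adjacent | take(4) | caesar(22) | drop_vowels

Check, running the answer program on each example:
  "lskr" -> "lskr" -> "rksl" -> "rksl" -> "rksl" -> "ngoh" -> "ngh"
  "igxzmzexwj" -> "gxzmzxwj" -> "jwxzmzxg" -> "jwxzmzxg" -> "jwxz" -> "fstv" -> "fstv"
  "qrwqzxxwq" -> "qrwqzxxwq" -> "qwxxzqwrq" -> "qwxzqwrq" -> "qwxz" -> "mstv" -> "mstv"
  "mdgcysobvo" -> "mdgcysbv" -> "vbsycgdm" -> "vbsycgdm" -> "vbsy" -> "rxou" -> "rx"
  "lzfdqaouel" -> "lzfdql" -> "lqdfzl" -> "lqdfzl" -> "lqdf" -> "hmzb" -> "hmzb"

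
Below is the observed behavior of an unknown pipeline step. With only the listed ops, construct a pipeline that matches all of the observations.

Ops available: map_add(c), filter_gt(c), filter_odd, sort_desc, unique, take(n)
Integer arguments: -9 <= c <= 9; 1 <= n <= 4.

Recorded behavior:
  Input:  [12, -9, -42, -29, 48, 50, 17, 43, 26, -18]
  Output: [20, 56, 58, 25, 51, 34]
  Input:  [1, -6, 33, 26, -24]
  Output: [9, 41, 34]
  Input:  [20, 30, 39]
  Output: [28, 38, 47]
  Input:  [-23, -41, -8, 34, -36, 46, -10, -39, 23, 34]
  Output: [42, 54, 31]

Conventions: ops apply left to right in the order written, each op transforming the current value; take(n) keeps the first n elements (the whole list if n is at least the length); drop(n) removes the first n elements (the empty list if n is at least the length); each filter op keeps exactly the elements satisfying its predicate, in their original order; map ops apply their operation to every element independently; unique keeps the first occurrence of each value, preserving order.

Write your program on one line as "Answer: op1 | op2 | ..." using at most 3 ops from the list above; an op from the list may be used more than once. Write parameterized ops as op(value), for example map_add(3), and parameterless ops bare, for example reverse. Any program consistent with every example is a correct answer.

filter_gt(-1) | unique | map_add(8)

Check, running the answer program on each example:
  [12, -9, -42, -29, 48, 50, 17, 43, 26, -18] -> [12, 48, 50, 17, 43, 26] -> [12, 48, 50, 17, 43, 26] -> [20, 56, 58, 25, 51, 34]
  [1, -6, 33, 26, -24] -> [1, 33, 26] -> [1, 33, 26] -> [9, 41, 34]
  [20, 30, 39] -> [20, 30, 39] -> [20, 30, 39] -> [28, 38, 47]
  [-23, -41, -8, 34, -36, 46, -10, -39, 23, 34] -> [34, 46, 23, 34] -> [34, 46, 23] -> [42, 54, 31]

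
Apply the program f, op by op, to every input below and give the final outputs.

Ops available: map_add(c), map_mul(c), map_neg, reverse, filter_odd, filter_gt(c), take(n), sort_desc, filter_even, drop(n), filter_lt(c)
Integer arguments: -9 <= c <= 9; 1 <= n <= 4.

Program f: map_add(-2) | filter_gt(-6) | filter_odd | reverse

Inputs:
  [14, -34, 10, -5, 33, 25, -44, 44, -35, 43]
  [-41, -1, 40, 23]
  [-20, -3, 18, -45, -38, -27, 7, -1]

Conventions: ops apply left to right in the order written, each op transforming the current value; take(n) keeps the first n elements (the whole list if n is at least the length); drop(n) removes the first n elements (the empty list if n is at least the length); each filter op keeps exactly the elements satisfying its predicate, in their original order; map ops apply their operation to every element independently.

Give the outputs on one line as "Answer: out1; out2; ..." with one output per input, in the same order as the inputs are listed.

[41, 23, 31]; [21, -3]; [-3, 5, -5]

Execution, op by op:
  [14, -34, 10, -5, 33, 25, -44, 44, -35, 43] -> [12, -36, 8, -7, 31, 23, -46, 42, -37, 41] -> [12, 8, 31, 23, 42, 41] -> [31, 23, 41] -> [41, 23, 31]
  [-41, -1, 40, 23] -> [-43, -3, 38, 21] -> [-3, 38, 21] -> [-3, 21] -> [21, -3]
  [-20, -3, 18, -45, -38, -27, 7, -1] -> [-22, -5, 16, -47, -40, -29, 5, -3] -> [-5, 16, 5, -3] -> [-5, 5, -3] -> [-3, 5, -5]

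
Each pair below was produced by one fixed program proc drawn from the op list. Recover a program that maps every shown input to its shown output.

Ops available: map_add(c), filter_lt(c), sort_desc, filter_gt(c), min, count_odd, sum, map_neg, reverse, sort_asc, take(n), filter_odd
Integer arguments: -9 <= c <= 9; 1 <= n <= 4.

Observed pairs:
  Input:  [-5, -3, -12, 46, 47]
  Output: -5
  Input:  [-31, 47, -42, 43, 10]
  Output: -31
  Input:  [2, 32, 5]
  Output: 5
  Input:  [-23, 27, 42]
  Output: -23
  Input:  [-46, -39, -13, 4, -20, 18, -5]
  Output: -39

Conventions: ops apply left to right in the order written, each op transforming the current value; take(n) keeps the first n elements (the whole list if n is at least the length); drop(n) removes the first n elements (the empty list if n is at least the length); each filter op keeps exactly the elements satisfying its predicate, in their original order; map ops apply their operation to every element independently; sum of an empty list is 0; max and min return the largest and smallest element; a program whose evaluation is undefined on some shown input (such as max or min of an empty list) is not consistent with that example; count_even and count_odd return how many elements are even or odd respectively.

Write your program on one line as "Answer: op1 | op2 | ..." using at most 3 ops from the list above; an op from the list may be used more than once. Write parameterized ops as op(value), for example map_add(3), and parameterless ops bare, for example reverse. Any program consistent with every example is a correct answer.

sort_desc | filter_odd | min

Check, running the answer program on each example:
  [-5, -3, -12, 46, 47] -> [47, 46, -3, -5, -12] -> [47, -3, -5] -> -5
  [-31, 47, -42, 43, 10] -> [47, 43, 10, -31, -42] -> [47, 43, -31] -> -31
  [2, 32, 5] -> [32, 5, 2] -> [5] -> 5
  [-23, 27, 42] -> [42, 27, -23] -> [27, -23] -> -23
  [-46, -39, -13, 4, -20, 18, -5] -> [18, 4, -5, -13, -20, -39, -46] -> [-5, -13, -39] -> -39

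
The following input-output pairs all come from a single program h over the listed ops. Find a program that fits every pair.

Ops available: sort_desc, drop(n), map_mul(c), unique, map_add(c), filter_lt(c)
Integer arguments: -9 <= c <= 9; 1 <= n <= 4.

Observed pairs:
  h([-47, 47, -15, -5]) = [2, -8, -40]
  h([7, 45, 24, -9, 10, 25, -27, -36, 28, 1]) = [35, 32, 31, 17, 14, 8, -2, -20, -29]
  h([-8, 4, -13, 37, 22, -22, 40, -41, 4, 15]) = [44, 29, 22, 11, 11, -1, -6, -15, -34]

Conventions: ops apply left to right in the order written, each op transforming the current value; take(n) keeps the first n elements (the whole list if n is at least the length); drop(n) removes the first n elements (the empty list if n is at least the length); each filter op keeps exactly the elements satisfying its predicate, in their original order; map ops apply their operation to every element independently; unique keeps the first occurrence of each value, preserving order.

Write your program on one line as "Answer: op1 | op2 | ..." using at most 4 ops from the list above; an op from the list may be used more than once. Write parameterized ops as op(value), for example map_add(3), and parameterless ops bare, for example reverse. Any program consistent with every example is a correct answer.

map_add(-1) | sort_desc | map_add(8) | drop(1)

Check, running the answer program on each example:
  [-47, 47, -15, -5] -> [-48, 46, -16, -6] -> [46, -6, -16, -48] -> [54, 2, -8, -40] -> [2, -8, -40]
  [7, 45, 24, -9, 10, 25, -27, -36, 28, 1] -> [6, 44, 23, -10, 9, 24, -28, -37, 27, 0] -> [44, 27, 24, 23, 9, 6, 0, -10, -28, -37] -> [52, 35, 32, 31, 17, 14, 8, -2, -20, -29] -> [35, 32, 31, 17, 14, 8, -2, -20, -29]
  [-8, 4, -13, 37, 22, -22, 40, -41, 4, 15] -> [-9, 3, -14, 36, 21, -23, 39, -42, 3, 14] -> [39, 36, 21, 14, 3, 3, -9, -14, -23, -42] -> [47, 44, 29, 22, 11, 11, -1, -6, -15, -34] -> [44, 29, 22, 11, 11, -1, -6, -15, -34]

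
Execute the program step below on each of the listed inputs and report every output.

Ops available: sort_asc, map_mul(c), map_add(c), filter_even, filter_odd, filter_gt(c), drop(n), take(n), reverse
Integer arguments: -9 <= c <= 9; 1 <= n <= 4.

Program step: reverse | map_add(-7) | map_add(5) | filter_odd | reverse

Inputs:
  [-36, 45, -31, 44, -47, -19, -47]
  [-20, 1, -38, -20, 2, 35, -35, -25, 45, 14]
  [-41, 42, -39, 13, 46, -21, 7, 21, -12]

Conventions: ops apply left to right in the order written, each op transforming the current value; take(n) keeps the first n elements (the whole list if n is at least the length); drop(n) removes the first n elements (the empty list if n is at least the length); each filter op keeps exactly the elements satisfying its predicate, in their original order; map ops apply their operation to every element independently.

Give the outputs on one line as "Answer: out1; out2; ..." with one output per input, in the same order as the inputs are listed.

Execution, op by op:
  [-36, 45, -31, 44, -47, -19, -47] -> [-47, -19, -47, 44, -31, 45, -36] -> [-54, -26, -54, 37, -38, 38, -43] -> [-49, -21, -49, 42, -33, 43, -38] -> [-49, -21, -49, -33, 43] -> [43, -33, -49, -21, -49]
  [-20, 1, -38, -20, 2, 35, -35, -25, 45, 14] -> [14, 45, -25, -35, 35, 2, -20, -38, 1, -20] -> [7, 38, -32, -42, 28, -5, -27, -45, -6, -27] -> [12, 43, -27, -37, 33, 0, -22, -40, -1, -22] -> [43, -27, -37, 33, -1] -> [-1, 33, -37, -27, 43]
  [-41, 42, -39, 13, 46, -21, 7, 21, -12] -> [-12, 21, 7, -21, 46, 13, -39, 42, -41] -> [-19, 14, 0, -28, 39, 6, -46, 35, -48] -> [-14, 19, 5, -23, 44, 11, -41, 40, -43] -> [19, 5, -23, 11, -41, -43] -> [-43, -41, 11, -23, 5, 19]

[43, -33, -49, -21, -49]; [-1, 33, -37, -27, 43]; [-43, -41, 11, -23, 5, 19]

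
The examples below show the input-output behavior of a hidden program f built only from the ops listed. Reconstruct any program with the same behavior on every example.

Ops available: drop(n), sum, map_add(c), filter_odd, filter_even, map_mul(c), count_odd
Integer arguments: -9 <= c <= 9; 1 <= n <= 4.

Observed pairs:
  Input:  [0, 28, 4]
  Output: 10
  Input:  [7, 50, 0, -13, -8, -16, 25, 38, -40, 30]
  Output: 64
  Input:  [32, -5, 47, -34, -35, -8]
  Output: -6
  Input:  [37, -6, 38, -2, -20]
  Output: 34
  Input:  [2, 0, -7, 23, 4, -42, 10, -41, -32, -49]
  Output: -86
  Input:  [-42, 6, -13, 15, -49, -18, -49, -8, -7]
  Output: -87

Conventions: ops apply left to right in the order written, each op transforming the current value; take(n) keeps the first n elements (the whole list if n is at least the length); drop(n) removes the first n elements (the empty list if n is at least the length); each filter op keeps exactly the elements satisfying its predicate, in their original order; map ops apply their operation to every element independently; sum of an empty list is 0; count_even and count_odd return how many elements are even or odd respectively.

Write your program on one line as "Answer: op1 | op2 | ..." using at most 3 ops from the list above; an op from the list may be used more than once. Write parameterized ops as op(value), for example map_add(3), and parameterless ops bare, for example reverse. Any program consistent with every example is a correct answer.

map_add(6) | drop(2) | sum

Check, running the answer program on each example:
  [0, 28, 4] -> [6, 34, 10] -> [10] -> 10
  [7, 50, 0, -13, -8, -16, 25, 38, -40, 30] -> [13, 56, 6, -7, -2, -10, 31, 44, -34, 36] -> [6, -7, -2, -10, 31, 44, -34, 36] -> 64
  [32, -5, 47, -34, -35, -8] -> [38, 1, 53, -28, -29, -2] -> [53, -28, -29, -2] -> -6
  [37, -6, 38, -2, -20] -> [43, 0, 44, 4, -14] -> [44, 4, -14] -> 34
  [2, 0, -7, 23, 4, -42, 10, -41, -32, -49] -> [8, 6, -1, 29, 10, -36, 16, -35, -26, -43] -> [-1, 29, 10, -36, 16, -35, -26, -43] -> -86
  [-42, 6, -13, 15, -49, -18, -49, -8, -7] -> [-36, 12, -7, 21, -43, -12, -43, -2, -1] -> [-7, 21, -43, -12, -43, -2, -1] -> -87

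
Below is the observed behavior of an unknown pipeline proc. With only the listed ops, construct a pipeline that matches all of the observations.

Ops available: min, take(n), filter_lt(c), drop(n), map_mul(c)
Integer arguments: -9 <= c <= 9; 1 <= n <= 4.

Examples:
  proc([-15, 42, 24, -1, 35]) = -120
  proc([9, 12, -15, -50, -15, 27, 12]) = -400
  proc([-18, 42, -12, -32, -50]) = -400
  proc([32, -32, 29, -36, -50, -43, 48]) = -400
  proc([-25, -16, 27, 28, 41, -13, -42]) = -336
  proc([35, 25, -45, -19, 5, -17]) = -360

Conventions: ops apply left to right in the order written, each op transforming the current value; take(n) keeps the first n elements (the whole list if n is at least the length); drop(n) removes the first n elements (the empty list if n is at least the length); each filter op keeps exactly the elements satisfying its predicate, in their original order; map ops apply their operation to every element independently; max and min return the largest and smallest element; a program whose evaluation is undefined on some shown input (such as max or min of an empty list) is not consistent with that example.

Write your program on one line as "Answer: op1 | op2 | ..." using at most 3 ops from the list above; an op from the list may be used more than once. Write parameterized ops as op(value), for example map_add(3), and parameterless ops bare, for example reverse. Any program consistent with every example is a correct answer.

filter_lt(-8) | map_mul(8) | min

Check, running the answer program on each example:
  [-15, 42, 24, -1, 35] -> [-15] -> [-120] -> -120
  [9, 12, -15, -50, -15, 27, 12] -> [-15, -50, -15] -> [-120, -400, -120] -> -400
  [-18, 42, -12, -32, -50] -> [-18, -12, -32, -50] -> [-144, -96, -256, -400] -> -400
  [32, -32, 29, -36, -50, -43, 48] -> [-32, -36, -50, -43] -> [-256, -288, -400, -344] -> -400
  [-25, -16, 27, 28, 41, -13, -42] -> [-25, -16, -13, -42] -> [-200, -128, -104, -336] -> -336
  [35, 25, -45, -19, 5, -17] -> [-45, -19, -17] -> [-360, -152, -136] -> -360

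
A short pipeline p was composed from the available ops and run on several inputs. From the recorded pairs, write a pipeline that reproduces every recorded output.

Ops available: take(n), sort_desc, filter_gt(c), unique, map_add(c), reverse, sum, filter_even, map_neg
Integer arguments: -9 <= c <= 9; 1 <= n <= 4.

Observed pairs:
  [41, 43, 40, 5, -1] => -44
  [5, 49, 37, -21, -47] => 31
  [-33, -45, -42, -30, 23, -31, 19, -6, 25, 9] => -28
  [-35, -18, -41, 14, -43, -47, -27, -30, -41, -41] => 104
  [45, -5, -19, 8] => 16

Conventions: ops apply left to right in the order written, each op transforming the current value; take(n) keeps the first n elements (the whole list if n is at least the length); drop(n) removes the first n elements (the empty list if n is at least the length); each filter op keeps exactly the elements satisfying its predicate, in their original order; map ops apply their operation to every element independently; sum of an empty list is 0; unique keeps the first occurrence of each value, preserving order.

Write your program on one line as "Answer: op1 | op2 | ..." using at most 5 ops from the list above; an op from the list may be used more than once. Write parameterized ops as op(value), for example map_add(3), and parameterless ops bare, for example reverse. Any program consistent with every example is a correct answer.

unique | map_neg | reverse | take(3) | sum

Check, running the answer program on each example:
  [41, 43, 40, 5, -1] -> [41, 43, 40, 5, -1] -> [-41, -43, -40, -5, 1] -> [1, -5, -40, -43, -41] -> [1, -5, -40] -> -44
  [5, 49, 37, -21, -47] -> [5, 49, 37, -21, -47] -> [-5, -49, -37, 21, 47] -> [47, 21, -37, -49, -5] -> [47, 21, -37] -> 31
  [-33, -45, -42, -30, 23, -31, 19, -6, 25, 9] -> [-33, -45, -42, -30, 23, -31, 19, -6, 25, 9] -> [33, 45, 42, 30, -23, 31, -19, 6, -25, -9] -> [-9, -25, 6, -19, 31, -23, 30, 42, 45, 33] -> [-9, -25, 6] -> -28
  [-35, -18, -41, 14, -43, -47, -27, -30, -41, -41] -> [-35, -18, -41, 14, -43, -47, -27, -30] -> [35, 18, 41, -14, 43, 47, 27, 30] -> [30, 27, 47, 43, -14, 41, 18, 35] -> [30, 27, 47] -> 104
  [45, -5, -19, 8] -> [45, -5, -19, 8] -> [-45, 5, 19, -8] -> [-8, 19, 5, -45] -> [-8, 19, 5] -> 16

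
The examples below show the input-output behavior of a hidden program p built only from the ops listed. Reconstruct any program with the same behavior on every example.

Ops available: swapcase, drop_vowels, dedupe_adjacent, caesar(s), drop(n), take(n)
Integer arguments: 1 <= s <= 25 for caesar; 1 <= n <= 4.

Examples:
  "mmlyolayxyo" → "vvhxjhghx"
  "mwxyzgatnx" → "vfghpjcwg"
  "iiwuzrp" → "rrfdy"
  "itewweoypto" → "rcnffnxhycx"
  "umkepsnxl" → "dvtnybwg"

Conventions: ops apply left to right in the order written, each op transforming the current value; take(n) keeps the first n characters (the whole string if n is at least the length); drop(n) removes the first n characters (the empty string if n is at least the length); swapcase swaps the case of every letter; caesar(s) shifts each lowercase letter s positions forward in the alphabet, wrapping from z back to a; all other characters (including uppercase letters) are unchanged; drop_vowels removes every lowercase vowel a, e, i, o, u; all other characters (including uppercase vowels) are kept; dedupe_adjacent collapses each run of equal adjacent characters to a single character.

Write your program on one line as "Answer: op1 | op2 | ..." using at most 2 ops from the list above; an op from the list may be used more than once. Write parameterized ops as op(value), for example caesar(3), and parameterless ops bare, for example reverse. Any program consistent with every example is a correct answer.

caesar(9) | drop_vowels

Check, running the answer program on each example:
  "mmlyolayxyo" -> "vvuhxujhghx" -> "vvhxjhghx"
  "mwxyzgatnx" -> "vfghipjcwg" -> "vfghpjcwg"
  "iiwuzrp" -> "rrfdiay" -> "rrfdy"
  "itewweoypto" -> "rcnffnxhycx" -> "rcnffnxhycx"
  "umkepsnxl" -> "dvtnybwgu" -> "dvtnybwg"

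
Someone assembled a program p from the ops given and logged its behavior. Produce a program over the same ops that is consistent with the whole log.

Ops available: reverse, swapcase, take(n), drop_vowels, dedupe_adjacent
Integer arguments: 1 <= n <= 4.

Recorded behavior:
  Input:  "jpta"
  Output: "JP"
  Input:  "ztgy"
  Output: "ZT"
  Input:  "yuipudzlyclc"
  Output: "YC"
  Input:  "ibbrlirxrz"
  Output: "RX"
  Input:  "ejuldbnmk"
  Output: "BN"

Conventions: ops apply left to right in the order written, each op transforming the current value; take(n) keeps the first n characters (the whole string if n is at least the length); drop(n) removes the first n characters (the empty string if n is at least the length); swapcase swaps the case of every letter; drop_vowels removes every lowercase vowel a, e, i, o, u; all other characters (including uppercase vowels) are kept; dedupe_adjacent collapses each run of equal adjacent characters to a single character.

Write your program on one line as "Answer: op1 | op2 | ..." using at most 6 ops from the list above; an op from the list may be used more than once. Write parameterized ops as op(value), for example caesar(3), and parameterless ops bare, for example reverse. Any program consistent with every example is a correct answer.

reverse | drop_vowels | swapcase | take(4) | reverse | take(2)

Check, running the answer program on each example:
  "jpta" -> "atpj" -> "tpj" -> "TPJ" -> "TPJ" -> "JPT" -> "JP"
  "ztgy" -> "ygtz" -> "ygtz" -> "YGTZ" -> "YGTZ" -> "ZTGY" -> "ZT"
  "yuipudzlyclc" -> "clcylzdupiuy" -> "clcylzdpy" -> "CLCYLZDPY" -> "CLCY" -> "YCLC" -> "YC"
  "ibbrlirxrz" -> "zrxrilrbbi" -> "zrxrlrbb" -> "ZRXRLRBB" -> "ZRXR" -> "RXRZ" -> "RX"
  "ejuldbnmk" -> "kmnbdluje" -> "kmnbdlj" -> "KMNBDLJ" -> "KMNB" -> "BNMK" -> "BN"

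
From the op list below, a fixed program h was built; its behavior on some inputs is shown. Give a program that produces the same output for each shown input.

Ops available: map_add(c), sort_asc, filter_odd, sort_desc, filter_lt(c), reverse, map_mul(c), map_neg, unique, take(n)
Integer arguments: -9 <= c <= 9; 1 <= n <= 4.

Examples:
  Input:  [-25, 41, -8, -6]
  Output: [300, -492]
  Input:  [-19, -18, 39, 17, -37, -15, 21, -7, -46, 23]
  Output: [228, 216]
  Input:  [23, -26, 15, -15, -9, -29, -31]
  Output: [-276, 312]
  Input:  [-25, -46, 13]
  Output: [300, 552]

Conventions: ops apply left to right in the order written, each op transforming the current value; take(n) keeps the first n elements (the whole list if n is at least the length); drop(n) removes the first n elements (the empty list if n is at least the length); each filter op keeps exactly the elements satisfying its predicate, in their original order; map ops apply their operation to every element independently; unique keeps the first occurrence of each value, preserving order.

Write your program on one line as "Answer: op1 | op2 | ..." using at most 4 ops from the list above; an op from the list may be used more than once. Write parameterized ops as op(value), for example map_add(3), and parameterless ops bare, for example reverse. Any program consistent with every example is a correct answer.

take(4) | map_mul(-2) | map_mul(6) | take(2)

Check, running the answer program on each example:
  [-25, 41, -8, -6] -> [-25, 41, -8, -6] -> [50, -82, 16, 12] -> [300, -492, 96, 72] -> [300, -492]
  [-19, -18, 39, 17, -37, -15, 21, -7, -46, 23] -> [-19, -18, 39, 17] -> [38, 36, -78, -34] -> [228, 216, -468, -204] -> [228, 216]
  [23, -26, 15, -15, -9, -29, -31] -> [23, -26, 15, -15] -> [-46, 52, -30, 30] -> [-276, 312, -180, 180] -> [-276, 312]
  [-25, -46, 13] -> [-25, -46, 13] -> [50, 92, -26] -> [300, 552, -156] -> [300, 552]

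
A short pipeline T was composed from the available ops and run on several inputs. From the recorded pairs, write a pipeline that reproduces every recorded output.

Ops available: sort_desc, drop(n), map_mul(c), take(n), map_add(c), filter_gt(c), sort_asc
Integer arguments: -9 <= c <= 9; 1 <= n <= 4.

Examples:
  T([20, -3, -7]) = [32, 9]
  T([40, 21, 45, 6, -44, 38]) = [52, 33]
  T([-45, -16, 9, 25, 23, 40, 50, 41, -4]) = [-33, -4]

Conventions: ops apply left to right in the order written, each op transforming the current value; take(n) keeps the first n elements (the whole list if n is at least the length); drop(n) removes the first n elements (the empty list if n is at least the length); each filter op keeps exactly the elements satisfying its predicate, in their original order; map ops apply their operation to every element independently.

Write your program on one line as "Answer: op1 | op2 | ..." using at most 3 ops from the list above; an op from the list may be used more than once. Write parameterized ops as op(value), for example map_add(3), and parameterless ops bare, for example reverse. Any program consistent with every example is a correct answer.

take(2) | map_add(4) | map_add(8)

Check, running the answer program on each example:
  [20, -3, -7] -> [20, -3] -> [24, 1] -> [32, 9]
  [40, 21, 45, 6, -44, 38] -> [40, 21] -> [44, 25] -> [52, 33]
  [-45, -16, 9, 25, 23, 40, 50, 41, -4] -> [-45, -16] -> [-41, -12] -> [-33, -4]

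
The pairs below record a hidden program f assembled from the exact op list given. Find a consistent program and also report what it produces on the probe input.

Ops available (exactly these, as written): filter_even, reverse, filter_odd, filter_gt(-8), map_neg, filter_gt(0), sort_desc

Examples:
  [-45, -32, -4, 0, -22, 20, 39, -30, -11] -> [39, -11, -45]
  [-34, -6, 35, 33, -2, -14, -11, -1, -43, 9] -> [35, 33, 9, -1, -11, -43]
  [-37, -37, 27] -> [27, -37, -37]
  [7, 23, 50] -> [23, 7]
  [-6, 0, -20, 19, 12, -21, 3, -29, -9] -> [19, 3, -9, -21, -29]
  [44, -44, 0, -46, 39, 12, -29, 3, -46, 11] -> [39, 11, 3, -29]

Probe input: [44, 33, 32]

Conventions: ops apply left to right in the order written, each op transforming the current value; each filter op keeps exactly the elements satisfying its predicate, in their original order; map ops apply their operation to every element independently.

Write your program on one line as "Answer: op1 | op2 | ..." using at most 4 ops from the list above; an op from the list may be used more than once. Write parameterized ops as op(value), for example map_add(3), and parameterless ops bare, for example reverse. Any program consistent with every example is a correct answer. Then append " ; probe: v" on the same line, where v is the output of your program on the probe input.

reverse | filter_odd | sort_desc ; probe: [33]

Check, running the answer program on each example:
  [-45, -32, -4, 0, -22, 20, 39, -30, -11] -> [-11, -30, 39, 20, -22, 0, -4, -32, -45] -> [-11, 39, -45] -> [39, -11, -45]
  [-34, -6, 35, 33, -2, -14, -11, -1, -43, 9] -> [9, -43, -1, -11, -14, -2, 33, 35, -6, -34] -> [9, -43, -1, -11, 33, 35] -> [35, 33, 9, -1, -11, -43]
  [-37, -37, 27] -> [27, -37, -37] -> [27, -37, -37] -> [27, -37, -37]
  [7, 23, 50] -> [50, 23, 7] -> [23, 7] -> [23, 7]
  [-6, 0, -20, 19, 12, -21, 3, -29, -9] -> [-9, -29, 3, -21, 12, 19, -20, 0, -6] -> [-9, -29, 3, -21, 19] -> [19, 3, -9, -21, -29]
  [44, -44, 0, -46, 39, 12, -29, 3, -46, 11] -> [11, -46, 3, -29, 12, 39, -46, 0, -44, 44] -> [11, 3, -29, 39] -> [39, 11, 3, -29]
  probe: [44, 33, 32] -> [32, 33, 44] -> [33] -> [33]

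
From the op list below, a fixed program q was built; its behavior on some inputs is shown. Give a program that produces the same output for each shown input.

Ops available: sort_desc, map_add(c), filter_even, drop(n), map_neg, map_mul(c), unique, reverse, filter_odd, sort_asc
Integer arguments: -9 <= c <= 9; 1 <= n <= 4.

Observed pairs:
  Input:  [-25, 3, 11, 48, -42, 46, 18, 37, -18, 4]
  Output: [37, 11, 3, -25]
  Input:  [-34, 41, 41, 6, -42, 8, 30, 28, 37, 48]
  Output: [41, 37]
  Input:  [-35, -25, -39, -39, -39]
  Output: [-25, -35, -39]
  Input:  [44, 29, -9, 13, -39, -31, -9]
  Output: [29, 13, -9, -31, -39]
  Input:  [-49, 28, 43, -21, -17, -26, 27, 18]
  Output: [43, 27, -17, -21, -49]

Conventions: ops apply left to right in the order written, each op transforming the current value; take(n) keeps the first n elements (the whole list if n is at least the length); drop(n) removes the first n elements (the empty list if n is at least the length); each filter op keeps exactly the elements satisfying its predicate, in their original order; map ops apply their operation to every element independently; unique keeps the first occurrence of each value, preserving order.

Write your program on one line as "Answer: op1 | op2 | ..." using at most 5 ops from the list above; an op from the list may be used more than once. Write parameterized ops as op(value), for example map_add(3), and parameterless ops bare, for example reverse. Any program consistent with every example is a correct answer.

sort_asc | filter_odd | unique | sort_desc

Check, running the answer program on each example:
  [-25, 3, 11, 48, -42, 46, 18, 37, -18, 4] -> [-42, -25, -18, 3, 4, 11, 18, 37, 46, 48] -> [-25, 3, 11, 37] -> [-25, 3, 11, 37] -> [37, 11, 3, -25]
  [-34, 41, 41, 6, -42, 8, 30, 28, 37, 48] -> [-42, -34, 6, 8, 28, 30, 37, 41, 41, 48] -> [37, 41, 41] -> [37, 41] -> [41, 37]
  [-35, -25, -39, -39, -39] -> [-39, -39, -39, -35, -25] -> [-39, -39, -39, -35, -25] -> [-39, -35, -25] -> [-25, -35, -39]
  [44, 29, -9, 13, -39, -31, -9] -> [-39, -31, -9, -9, 13, 29, 44] -> [-39, -31, -9, -9, 13, 29] -> [-39, -31, -9, 13, 29] -> [29, 13, -9, -31, -39]
  [-49, 28, 43, -21, -17, -26, 27, 18] -> [-49, -26, -21, -17, 18, 27, 28, 43] -> [-49, -21, -17, 27, 43] -> [-49, -21, -17, 27, 43] -> [43, 27, -17, -21, -49]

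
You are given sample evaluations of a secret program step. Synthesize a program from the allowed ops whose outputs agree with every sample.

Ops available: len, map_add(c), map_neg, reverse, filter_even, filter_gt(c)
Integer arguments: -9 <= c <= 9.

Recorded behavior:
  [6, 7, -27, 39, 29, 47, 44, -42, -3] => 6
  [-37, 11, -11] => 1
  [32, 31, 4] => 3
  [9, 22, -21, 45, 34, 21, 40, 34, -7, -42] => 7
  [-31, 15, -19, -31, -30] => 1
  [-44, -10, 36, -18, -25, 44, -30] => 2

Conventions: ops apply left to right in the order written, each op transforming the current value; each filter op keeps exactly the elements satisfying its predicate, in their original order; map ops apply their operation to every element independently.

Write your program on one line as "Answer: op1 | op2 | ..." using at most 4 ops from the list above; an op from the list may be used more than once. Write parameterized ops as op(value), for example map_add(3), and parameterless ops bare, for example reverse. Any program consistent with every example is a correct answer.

filter_gt(-2) | reverse | map_add(-6) | len

Check, running the answer program on each example:
  [6, 7, -27, 39, 29, 47, 44, -42, -3] -> [6, 7, 39, 29, 47, 44] -> [44, 47, 29, 39, 7, 6] -> [38, 41, 23, 33, 1, 0] -> 6
  [-37, 11, -11] -> [11] -> [11] -> [5] -> 1
  [32, 31, 4] -> [32, 31, 4] -> [4, 31, 32] -> [-2, 25, 26] -> 3
  [9, 22, -21, 45, 34, 21, 40, 34, -7, -42] -> [9, 22, 45, 34, 21, 40, 34] -> [34, 40, 21, 34, 45, 22, 9] -> [28, 34, 15, 28, 39, 16, 3] -> 7
  [-31, 15, -19, -31, -30] -> [15] -> [15] -> [9] -> 1
  [-44, -10, 36, -18, -25, 44, -30] -> [36, 44] -> [44, 36] -> [38, 30] -> 2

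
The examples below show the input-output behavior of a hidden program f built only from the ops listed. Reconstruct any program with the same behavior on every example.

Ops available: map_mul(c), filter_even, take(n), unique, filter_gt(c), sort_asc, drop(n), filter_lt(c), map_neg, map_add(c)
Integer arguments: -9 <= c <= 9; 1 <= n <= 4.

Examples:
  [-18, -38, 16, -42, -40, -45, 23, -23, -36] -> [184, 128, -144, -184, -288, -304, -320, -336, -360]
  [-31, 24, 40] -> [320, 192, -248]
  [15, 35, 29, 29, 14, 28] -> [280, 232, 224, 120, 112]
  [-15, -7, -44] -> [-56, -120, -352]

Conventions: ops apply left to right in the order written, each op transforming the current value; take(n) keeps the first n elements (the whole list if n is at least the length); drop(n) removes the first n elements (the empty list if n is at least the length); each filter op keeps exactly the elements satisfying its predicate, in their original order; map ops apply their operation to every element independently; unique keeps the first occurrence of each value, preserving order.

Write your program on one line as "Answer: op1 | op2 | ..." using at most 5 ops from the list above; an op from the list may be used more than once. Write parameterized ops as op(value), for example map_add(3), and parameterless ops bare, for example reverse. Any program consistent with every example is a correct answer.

map_mul(-8) | sort_asc | map_neg | unique

Check, running the answer program on each example:
  [-18, -38, 16, -42, -40, -45, 23, -23, -36] -> [144, 304, -128, 336, 320, 360, -184, 184, 288] -> [-184, -128, 144, 184, 288, 304, 320, 336, 360] -> [184, 128, -144, -184, -288, -304, -320, -336, -360] -> [184, 128, -144, -184, -288, -304, -320, -336, -360]
  [-31, 24, 40] -> [248, -192, -320] -> [-320, -192, 248] -> [320, 192, -248] -> [320, 192, -248]
  [15, 35, 29, 29, 14, 28] -> [-120, -280, -232, -232, -112, -224] -> [-280, -232, -232, -224, -120, -112] -> [280, 232, 232, 224, 120, 112] -> [280, 232, 224, 120, 112]
  [-15, -7, -44] -> [120, 56, 352] -> [56, 120, 352] -> [-56, -120, -352] -> [-56, -120, -352]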